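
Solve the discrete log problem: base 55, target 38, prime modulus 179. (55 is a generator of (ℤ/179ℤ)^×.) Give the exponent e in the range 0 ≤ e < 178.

Baby-step giant-step with m = ceil(sqrt(178)) = 14.
Baby table (55^j mod 179 for j=0..13):
  0:1  1:55  2:161  3:84  4:145  5:99  6:75  7:8
  8:82  9:35  10:135  11:86  12:76  13:63
Giant step factor: 55^(-14) ≡ 14 (mod 179).
Scan 38·14^i mod 179 for i = 0, 1, …:
  i=0: 38   i=1: 174   i=2: 109   i=3: 94
  i=4: 63
Match at i=4, j=13: e = 4·14 + 13 = 69.

69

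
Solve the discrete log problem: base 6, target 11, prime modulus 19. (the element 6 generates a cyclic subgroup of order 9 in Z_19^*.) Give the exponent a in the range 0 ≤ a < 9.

6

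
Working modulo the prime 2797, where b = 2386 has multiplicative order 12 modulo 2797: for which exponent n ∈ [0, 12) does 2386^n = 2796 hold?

Successive powers of 2386 modulo 2797:
  2386^0=1  2386^1=2386  2386^2=1101  2386^3=603  2386^4=1100  2386^5=1014
  2386^6=2796
So 2386^6 ≡ 2796 (mod 2797), giving n = 6.

6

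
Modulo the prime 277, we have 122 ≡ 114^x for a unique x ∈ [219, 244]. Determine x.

234

Compute 114^219 mod 277 = 132, then multiply by 114 repeatedly:
  114^219=132  114^220=90  114^221=11  114^222=146  114^223=24
  114^224=243  114^225=2  114^226=228  114^227=231  114^228=19
  114^229=227  114^230=117  114^231=42  114^232=79  114^233=142
  114^234=122
Found 122 at exponent 234.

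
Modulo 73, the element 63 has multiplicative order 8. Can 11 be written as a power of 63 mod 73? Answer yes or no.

11 ∈ ⟨63⟩ iff 11^8 ≡ 1 (mod 73), since |⟨63⟩| = 8.
11^8 mod 73 = 2.
Since 2 ≠ 1, 11 does not lie in the subgroup.

no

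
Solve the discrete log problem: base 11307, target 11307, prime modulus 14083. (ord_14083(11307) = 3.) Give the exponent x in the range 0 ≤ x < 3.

1

Successive powers of 11307 modulo 14083:
  11307^0=1  11307^1=11307
So 11307^1 ≡ 11307 (mod 14083), giving x = 1.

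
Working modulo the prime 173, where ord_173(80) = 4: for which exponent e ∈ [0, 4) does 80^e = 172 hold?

2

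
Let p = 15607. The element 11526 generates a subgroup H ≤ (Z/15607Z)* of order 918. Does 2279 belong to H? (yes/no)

2279 ∈ ⟨11526⟩ iff 2279^918 ≡ 1 (mod 15607), since |⟨11526⟩| = 918.
2279^918 mod 15607 = 3953.
Since 3953 ≠ 1, 2279 does not lie in the subgroup.

no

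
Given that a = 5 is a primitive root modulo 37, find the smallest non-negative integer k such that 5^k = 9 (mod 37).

32

Successive powers of 5 modulo 37:
  5^0=1  5^1=5  5^2=25  5^3=14  5^4=33  5^5=17
  5^6=11  5^7=18  5^8=16  5^9=6  5^10=30  5^11=2
  5^12=10  5^13=13  5^14=28  5^15=29  5^16=34  5^17=22
  5^18=36  5^19=32  5^20=12  5^21=23  5^22=4  5^23=20
  5^24=26  5^25=19  5^26=21  5^27=31  5^28=7  5^29=35
  5^30=27  5^31=24  5^32=9
So 5^32 ≡ 9 (mod 37), giving k = 32.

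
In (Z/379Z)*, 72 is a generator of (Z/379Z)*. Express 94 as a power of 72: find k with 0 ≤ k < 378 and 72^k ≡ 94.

Baby-step giant-step with m = ceil(sqrt(378)) = 20.
Baby table (72^j mod 379 for j=0..19):
  0:1  1:72  2:257  3:312  4:103  5:215  6:320  7:300
  8:376  9:163  10:366  11:201  12:70  13:113  14:177  15:237
  16:9  17:269  18:39  19:155
Giant step factor: 72^(-20) ≡ 305 (mod 379).
Scan 94·305^i mod 379 for i = 0, 1, …:
  i=0: 94   i=1: 245   i=2: 62   i=3: 339
  i=4: 307   i=5: 22   i=6: 267   i=7: 329
  i=8: 289   i=9: 217   i=10: 239   i=11: 127
  i=12: 77   i=13: 366
Match at i=13, j=10: k = 13·20 + 10 = 270.

270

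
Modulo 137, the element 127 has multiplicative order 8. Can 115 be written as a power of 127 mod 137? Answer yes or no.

no

⟨127⟩ has order 8; its elements mod 137 are {1, 10, 37, 41, 96, 100, 127, 136}.
115 is not in this set.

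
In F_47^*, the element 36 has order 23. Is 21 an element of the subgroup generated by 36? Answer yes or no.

⟨36⟩ has order 23; its elements mod 47 are {1, 2, 3, 4, 6, 7, 8, 9, 12, 14, 16, 17, 18, 21, 24, 25, 27, 28, 32, 34, 36, 37, 42}.
21 is in this set.

yes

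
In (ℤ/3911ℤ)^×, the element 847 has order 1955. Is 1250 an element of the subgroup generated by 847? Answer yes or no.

1250 ∈ ⟨847⟩ iff 1250^1955 ≡ 1 (mod 3911), since |⟨847⟩| = 1955.
1250^1955 mod 3911 = 1.
Since 1 = 1, 1250 lies in the subgroup.

yes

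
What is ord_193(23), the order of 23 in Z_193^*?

The order of 23 must divide p − 1 = 192 = 2^6 · 3.
Divisors: 1, 2, 3, 4, 6, 8, 12, 16, 24, 32, 48, 64, 96, 192.
Check each in increasing order: 23^1 ≡ 23;  23^2 ≡ 143;  23^3 ≡ 8;  23^4 ≡ 184;  23^6 ≡ 64;  23^8 ≡ 81;  23^12 ≡ 43;  23^16 ≡ 192;  23^24 ≡ 112;  23^32 ≡ 1.
Smallest exponent giving 1 is 32.

32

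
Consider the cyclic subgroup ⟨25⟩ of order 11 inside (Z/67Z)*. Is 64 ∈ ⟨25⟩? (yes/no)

yes

⟨25⟩ has order 11; its elements mod 67 are {1, 9, 14, 15, 22, 24, 25, 40, 59, 62, 64}.
64 is in this set.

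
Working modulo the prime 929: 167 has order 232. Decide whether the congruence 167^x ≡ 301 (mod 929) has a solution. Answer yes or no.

no

301 ∈ ⟨167⟩ iff 301^232 ≡ 1 (mod 929), since |⟨167⟩| = 232.
301^232 mod 929 = 928.
Since 928 ≠ 1, 301 does not lie in the subgroup.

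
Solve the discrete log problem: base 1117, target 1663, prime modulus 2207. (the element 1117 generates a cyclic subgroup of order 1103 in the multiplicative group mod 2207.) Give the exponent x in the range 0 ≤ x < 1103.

Baby-step giant-step with m = ceil(sqrt(1103)) = 34.
Baby table (1117^j mod 2207 for j=0..33):
  0:1  1:1117  2:734  3:1081  4:248  5:1141  6:1058  7:1041
  8:1915  9:472  10:1958  11:2156  12:415  13:85  14:44  15:594
  16:1398  17:1217  18:2084  19:1650  20:205  21:1664  22:394  23:905
  24:79  25:2170  26:604  27:1533  28:1936  29:1859  30:1923  31:580
  32:1209  33:1976
Giant step factor: 1117^(-34) ≡ 1115 (mod 2207).
Scan 1663·1115^i mod 2207 for i = 0, 1, …:
  i=0: 1663   i=1: 365   i=2: 887   i=3: 269
  i=4: 1990   i=5: 815   i=6: 1648   i=7: 1296
  i=8: 1662   i=9: 1457     …   i=17: 1269
  i=18: 248
Match at i=18, j=4: x = 18·34 + 4 = 616.

616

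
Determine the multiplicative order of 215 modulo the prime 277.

69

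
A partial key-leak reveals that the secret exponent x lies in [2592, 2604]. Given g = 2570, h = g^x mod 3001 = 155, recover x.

Compute 2570^2592 mod 3001 = 673, then multiply by 2570 repeatedly:
  2570^2592=673  2570^2593=1034  2570^2594=1495  2570^2595=870  2570^2596=155
Found 155 at exponent 2596.

2596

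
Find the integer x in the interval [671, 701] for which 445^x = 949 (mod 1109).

685

Compute 445^671 mod 1109 = 787, then multiply by 445 repeatedly:
  445^671=787  445^672=880  445^673=123  445^674=394  445^675=108
  445^676=373  445^677=744  445^678=598  445^679=1059  445^680=1039
  445^681=1011  445^682=750  445^683=1050  445^684=361  445^685=949
Found 949 at exponent 685.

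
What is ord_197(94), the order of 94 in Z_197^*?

The order of 94 must divide p − 1 = 196 = 2^2 · 7^2.
Divisors: 1, 2, 4, 7, 14, 28, 49, 98, 196.
Check each in increasing order: 94^1 ≡ 94;  94^2 ≡ 168;  94^4 ≡ 53;  94^7 ≡ 120;  94^14 ≡ 19;  94^28 ≡ 164;  94^49 ≡ 14;  94^98 ≡ 196;  94^196 ≡ 1.
Smallest exponent giving 1 is 196.

196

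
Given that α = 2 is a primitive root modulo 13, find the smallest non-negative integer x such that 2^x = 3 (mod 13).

4

Successive powers of 2 modulo 13:
  2^0=1  2^1=2  2^2=4  2^3=8  2^4=3
So 2^4 ≡ 3 (mod 13), giving x = 4.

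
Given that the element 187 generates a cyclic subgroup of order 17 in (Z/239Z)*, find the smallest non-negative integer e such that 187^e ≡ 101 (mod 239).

10

Successive powers of 187 modulo 239:
  187^0=1  187^1=187  187^2=75  187^3=163  187^4=128  187^5=36
  187^6=40  187^7=71  187^8=132  187^9=67  187^10=101
So 187^10 ≡ 101 (mod 239), giving e = 10.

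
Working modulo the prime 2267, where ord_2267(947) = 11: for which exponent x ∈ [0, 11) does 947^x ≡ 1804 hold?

4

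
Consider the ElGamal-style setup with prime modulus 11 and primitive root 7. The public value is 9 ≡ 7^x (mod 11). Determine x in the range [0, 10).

8

Successive powers of 7 modulo 11:
  7^0=1  7^1=7  7^2=5  7^3=2  7^4=3  7^5=10
  7^6=4  7^7=6  7^8=9
So 7^8 ≡ 9 (mod 11), giving x = 8.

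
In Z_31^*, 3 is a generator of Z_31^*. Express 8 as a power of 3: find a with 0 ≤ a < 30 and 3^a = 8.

Successive powers of 3 modulo 31:
  3^0=1  3^1=3  3^2=9  3^3=27  3^4=19  3^5=26
  3^6=16  3^7=17  3^8=20  3^9=29  3^10=25  3^11=13
  3^12=8
So 3^12 ≡ 8 (mod 31), giving a = 12.

12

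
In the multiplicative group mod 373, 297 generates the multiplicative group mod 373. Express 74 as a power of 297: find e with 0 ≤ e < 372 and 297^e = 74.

Baby-step giant-step with m = ceil(sqrt(372)) = 20.
Baby table (297^j mod 373 for j=0..19):
  0:1  1:297  2:181  3:45  4:310  5:312  6:160  7:149
  8:239  9:113  10:364  11:311  12:236  13:341  14:194  15:176
  16:52  17:151  18:87  19:102
Giant step factor: 297^(-20) ≡ 175 (mod 373).
Scan 74·175^i mod 373 for i = 0, 1, …:
  i=0: 74   i=1: 268   i=2: 275   i=3: 8
  i=4: 281   i=5: 312
Match at i=5, j=5: e = 5·20 + 5 = 105.

105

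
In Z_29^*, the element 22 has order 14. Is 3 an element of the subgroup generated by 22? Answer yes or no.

no

3 ∈ ⟨22⟩ iff 3^14 ≡ 1 (mod 29), since |⟨22⟩| = 14.
3^14 mod 29 = 28.
Since 28 ≠ 1, 3 does not lie in the subgroup.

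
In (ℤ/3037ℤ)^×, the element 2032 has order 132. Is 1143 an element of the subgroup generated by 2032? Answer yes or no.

1143 ∈ ⟨2032⟩ iff 1143^132 ≡ 1 (mod 3037), since |⟨2032⟩| = 132.
1143^132 mod 3037 = 2693.
Since 2693 ≠ 1, 1143 does not lie in the subgroup.

no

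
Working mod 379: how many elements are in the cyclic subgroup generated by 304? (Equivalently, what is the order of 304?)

189

The order of 304 must divide p − 1 = 378 = 2 · 3^3 · 7.
Divisors: 1, 2, 3, 6, 7, 9, 14, 18, 21, 27, 42, 54, 63, 126, 189, 378.
Check each in increasing order: 304^1 ≡ 304;  304^2 ≡ 319;  304^3 ≡ 331;  304^6 ≡ 30;  304^7 ≡ 24;  304^9 ≡ 76;  304^14 ≡ 197;  304^18 ≡ 91;  304^21 ≡ 180;  304^27 ≡ 94;  304^42 ≡ 185;  304^54 ≡ 119;  304^63 ≡ 327;  304^126 ≡ 51;  304^189 ≡ 1.
Smallest exponent giving 1 is 189.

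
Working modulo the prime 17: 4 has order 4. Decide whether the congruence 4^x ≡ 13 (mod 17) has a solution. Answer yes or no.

yes

⟨4⟩ has order 4; its elements mod 17 are {1, 4, 13, 16}.
13 is in this set.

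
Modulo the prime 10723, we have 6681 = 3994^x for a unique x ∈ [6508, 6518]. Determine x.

Compute 3994^6508 mod 10723 = 6681, then multiply by 3994 repeatedly:
  3994^6508=6681
Found 6681 at exponent 6508.

6508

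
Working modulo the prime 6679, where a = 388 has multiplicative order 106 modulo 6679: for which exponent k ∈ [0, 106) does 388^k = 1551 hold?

91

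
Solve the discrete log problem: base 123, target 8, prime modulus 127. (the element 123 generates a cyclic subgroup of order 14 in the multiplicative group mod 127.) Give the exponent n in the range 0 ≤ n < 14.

12

Successive powers of 123 modulo 127:
  123^0=1  123^1=123  123^2=16  123^3=63  123^4=2  123^5=119
  123^6=32  123^7=126  123^8=4  123^9=111  123^10=64  123^11=125
  123^12=8
So 123^12 ≡ 8 (mod 127), giving n = 12.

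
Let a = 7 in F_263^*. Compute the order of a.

262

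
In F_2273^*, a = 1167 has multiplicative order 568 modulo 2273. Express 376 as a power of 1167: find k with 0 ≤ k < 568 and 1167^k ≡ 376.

Baby-step giant-step with m = ceil(sqrt(568)) = 24.
Baby table (1167^j mod 2273 for j=0..23):
  0:1  1:1167  2:362  3:1949  4:1483  5:908  6:418  7:1384
  8:1298  9:948  10:1638  11:2226  12:1976  13:1170  14:1590  15:762
  16:511  17:811  18:869  19:365  20:904  21:296  22:2209  23:321
Giant step factor: 1167^(-24) ≡ 493 (mod 2273).
Scan 376·493^i mod 2273 for i = 0, 1, …:
  i=0: 376   i=1: 1255   i=2: 459   i=3: 1260
  i=4: 651   i=5: 450   i=6: 1369   i=7: 2109
  i=8: 976   i=9: 1565     …   i=17: 1209
  i=18: 511
Match at i=18, j=16: k = 18·24 + 16 = 448.

448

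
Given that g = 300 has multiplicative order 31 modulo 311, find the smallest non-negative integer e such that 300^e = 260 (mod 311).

Successive powers of 300 modulo 311:
  300^0=1  300^1=300  300^2=121  300^3=224  300^4=24  300^5=47
  300^6=105  300^7=89  300^8=265  300^9=195  300^10=32  300^11=270
  300^12=140  300^13=15  300^14=146  300^15=260
So 300^15 ≡ 260 (mod 311), giving e = 15.

15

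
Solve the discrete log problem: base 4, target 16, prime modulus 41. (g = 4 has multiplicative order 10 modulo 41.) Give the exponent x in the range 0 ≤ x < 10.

2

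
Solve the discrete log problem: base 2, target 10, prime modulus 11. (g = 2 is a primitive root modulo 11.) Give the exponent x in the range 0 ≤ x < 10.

5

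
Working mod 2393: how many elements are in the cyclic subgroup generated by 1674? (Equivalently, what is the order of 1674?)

1196

The order of 1674 must divide p − 1 = 2392 = 2^3 · 13 · 23.
Divisors: 1, 2, 4, 8, 13, 23, 26, 46, 52, 92, 104, 184, 299, 598, 1196, 2392.
Check each in increasing order: 1674^1 ≡ 1674;  1674^2 ≡ 73;  1674^4 ≡ 543;  1674^8 ≡ 510;  1674^13 ≡ 1681;  1674^23 ≡ 1894;  1674^26 ≡ 2021;  1674^46 ≡ 129;  1674^52 ≡ 1983;  1674^92 ≡ 2283;  1674^104 ≡ 590;  1674^184 ≡ 135;  1674^299 ≡ 1422;  1674^598 ≡ 2392;  1674^1196 ≡ 1.
Smallest exponent giving 1 is 1196.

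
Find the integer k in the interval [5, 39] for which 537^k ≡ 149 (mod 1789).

Compute 537^5 mod 1789 = 689, then multiply by 537 repeatedly:
  537^5=689  537^6=1459  537^7=1690  537^8=507  537^9=331
  537^10=636  537^11=1622  537^12=1560  537^13=468  537^14=856
  537^15=1688  537^16=1222  537^17=1440  537^18=432  537^19=1203
  537^20=182  537^21=1128  537^22=1054  537^23=674  537^24=560
  537^25=168  537^26=766  537^27=1661  537^28=1035  537^29=1205
  537^30=1256  537^31=19  537^32=1258  537^33=1093  537^34=149
Found 149 at exponent 34.

34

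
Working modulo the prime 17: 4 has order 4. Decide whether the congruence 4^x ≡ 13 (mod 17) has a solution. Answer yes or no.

13 ∈ ⟨4⟩ iff 13^4 ≡ 1 (mod 17), since |⟨4⟩| = 4.
13^4 mod 17 = 1.
Since 1 = 1, 13 lies in the subgroup.

yes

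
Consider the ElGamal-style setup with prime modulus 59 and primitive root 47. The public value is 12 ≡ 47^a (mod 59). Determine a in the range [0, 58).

30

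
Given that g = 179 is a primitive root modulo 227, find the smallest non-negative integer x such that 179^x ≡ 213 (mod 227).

Baby-step giant-step with m = ceil(sqrt(226)) = 16.
Baby table (179^j mod 227 for j=0..15):
  0:1  1:179  2:34  3:184  4:21  5:127  6:33  7:5
  8:214  9:170  10:12  11:105  12:181  13:165  14:25  15:162
Giant step factor: 179^(-16) ≡ 90 (mod 227).
Scan 213·90^i mod 227 for i = 0, 1, …:
  i=0: 213   i=1: 102   i=2: 100   i=3: 147
  i=4: 64   i=5: 85   i=6: 159   i=7: 9
  i=8: 129   i=9: 33
Match at i=9, j=6: x = 9·16 + 6 = 150.

150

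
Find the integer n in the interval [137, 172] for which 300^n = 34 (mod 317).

156

Compute 300^137 mod 317 = 189, then multiply by 300 repeatedly:
  300^137=189  300^138=274  300^139=97  300^140=253  300^141=137
  300^142=207  300^143=285  300^144=227  300^145=262  300^146=301
  300^147=272  300^148=131  300^149=309  300^150=136  300^151=224
  300^152=313  300^153=68  300^154=112  300^155=315  300^156=34
Found 34 at exponent 156.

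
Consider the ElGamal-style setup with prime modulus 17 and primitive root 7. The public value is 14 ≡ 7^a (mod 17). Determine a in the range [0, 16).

11

Successive powers of 7 modulo 17:
  7^0=1  7^1=7  7^2=15  7^3=3  7^4=4  7^5=11
  7^6=9  7^7=12  7^8=16  7^9=10  7^10=2  7^11=14
So 7^11 ≡ 14 (mod 17), giving a = 11.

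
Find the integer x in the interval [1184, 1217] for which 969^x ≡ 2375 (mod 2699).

1211

Compute 969^1184 mod 2699 = 997, then multiply by 969 repeatedly:
  969^1184=997  969^1185=2550  969^1186=1365  969^1187=175  969^1188=2237
  969^1189=356  969^1190=2191  969^1191=1665  969^1192=2082  969^1193=1305
  969^1194=1413  969^1195=804  969^1196=1764  969^1197=849  969^1198=2185
  969^1199=1249  969^1200=1129  969^1201=906  969^1202=739  969^1203=856
  969^1204=871  969^1205=1911  969^1206=245  969^1207=2592  969^1208=1578
  969^1209=1448  969^1210=2331  969^1211=2375
Found 2375 at exponent 1211.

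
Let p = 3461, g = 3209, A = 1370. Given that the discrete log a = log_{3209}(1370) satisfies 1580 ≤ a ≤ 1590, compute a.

1585

Compute 3209^1580 mod 3461 = 2564, then multiply by 3209 repeatedly:
  3209^1580=2564  3209^1581=1079  3209^1582=1511  3209^1583=3399  3209^1584=1780
  3209^1585=1370
Found 1370 at exponent 1585.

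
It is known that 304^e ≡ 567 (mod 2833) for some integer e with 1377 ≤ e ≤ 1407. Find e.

1393

Compute 304^1377 mod 2833 = 2036, then multiply by 304 repeatedly:
  304^1377=2036  304^1378=1350  304^1379=2448  304^1380=1946  304^1381=2320
  304^1382=2696  304^1383=847  304^1384=2518  304^1385=562  304^1386=868
  304^1387=403  304^1388=693  304^1389=1030  304^1390=1490  304^1391=2513
  304^1392=1875  304^1393=567
Found 567 at exponent 1393.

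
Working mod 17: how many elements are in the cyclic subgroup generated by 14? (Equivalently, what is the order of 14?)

16

The order of 14 must divide p − 1 = 16 = 2^4.
Divisors: 1, 2, 4, 8, 16.
Check each in increasing order: 14^1 ≡ 14;  14^2 ≡ 9;  14^4 ≡ 13;  14^8 ≡ 16;  14^16 ≡ 1.
Smallest exponent giving 1 is 16.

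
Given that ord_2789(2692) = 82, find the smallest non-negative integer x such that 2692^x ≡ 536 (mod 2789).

25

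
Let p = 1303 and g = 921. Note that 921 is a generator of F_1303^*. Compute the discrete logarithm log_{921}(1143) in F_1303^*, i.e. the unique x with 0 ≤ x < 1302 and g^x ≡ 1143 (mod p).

608

Baby-step giant-step with m = ceil(sqrt(1302)) = 37.
Baby table (921^j mod 1303 for j=0..36):
  0:1  1:921  2:1291  3:675  4:144  5:1021  6:878  7:778
  8:1191  9:1088  10:41  11:1277  12:811  13:312  14:692  15:165
  16:817  17:626  18:620  19:306  20:378  21:237  22:676  23:1065
  24:1009  25:250  26:922  27:909  28:663  29:819  30:1165  31:596
  32:353  33:666  34:976  35:1129  36:15
Giant step factor: 921^(-37) ≡ 1059 (mod 1303).
Scan 1143·1059^i mod 1303 for i = 0, 1, …:
  i=0: 1143   i=1: 1253   i=2: 473   i=3: 555
  i=4: 92   i=5: 1006   i=6: 803   i=7: 821
  i=8: 338   i=9: 920     …   i=15: 269
  i=16: 817
Match at i=16, j=16: x = 16·37 + 16 = 608.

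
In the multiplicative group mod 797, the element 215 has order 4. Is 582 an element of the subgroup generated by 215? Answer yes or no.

yes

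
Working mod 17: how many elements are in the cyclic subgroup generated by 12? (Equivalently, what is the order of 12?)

The order of 12 must divide p − 1 = 16 = 2^4.
Divisors: 1, 2, 4, 8, 16.
Check each in increasing order: 12^1 ≡ 12;  12^2 ≡ 8;  12^4 ≡ 13;  12^8 ≡ 16;  12^16 ≡ 1.
Smallest exponent giving 1 is 16.

16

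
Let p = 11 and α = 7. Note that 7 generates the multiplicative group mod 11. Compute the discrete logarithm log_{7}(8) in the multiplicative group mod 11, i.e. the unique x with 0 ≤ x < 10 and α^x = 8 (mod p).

9

Successive powers of 7 modulo 11:
  7^0=1  7^1=7  7^2=5  7^3=2  7^4=3  7^5=10
  7^6=4  7^7=6  7^8=9  7^9=8
So 7^9 ≡ 8 (mod 11), giving x = 9.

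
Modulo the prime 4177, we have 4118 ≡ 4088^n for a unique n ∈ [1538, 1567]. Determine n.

1563

Compute 4088^1538 mod 4177 = 754, then multiply by 4088 repeatedly:
  4088^1538=754  4088^1539=3903  4088^1540=3501  4088^1541=1686  4088^1542=318
  4088^1543=937  4088^1544=147  4088^1545=3625  4088^1546=3181  4088^1547=927
  4088^1548=1037  4088^1549=3778  4088^1550=2095  4088^1551=1510  4088^1552=3451
  4088^1553=1959  4088^1554=1083  4088^1555=3861  4088^1556=3062  4088^1557=3164
  4088^1558=2440  4088^1559=44  4088^1560=261  4088^1561=1833  4088^1562=3943
  4088^1563=4118
Found 4118 at exponent 1563.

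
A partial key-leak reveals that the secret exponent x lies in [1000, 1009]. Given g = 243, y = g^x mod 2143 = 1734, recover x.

1003

Compute 243^1000 mod 2143 = 1136, then multiply by 243 repeatedly:
  243^1000=1136  243^1001=1744  243^1002=1621  243^1003=1734
Found 1734 at exponent 1003.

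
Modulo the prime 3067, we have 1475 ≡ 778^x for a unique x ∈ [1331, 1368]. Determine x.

Compute 778^1331 mod 3067 = 1938, then multiply by 778 repeatedly:
  778^1331=1938  778^1332=1867  778^1333=1835  778^1334=1475
Found 1475 at exponent 1334.

1334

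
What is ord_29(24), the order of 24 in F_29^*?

7

The order of 24 must divide p − 1 = 28 = 2^2 · 7.
Divisors: 1, 2, 4, 7, 14, 28.
Check each in increasing order: 24^1 ≡ 24;  24^2 ≡ 25;  24^4 ≡ 16;  24^7 ≡ 1.
Smallest exponent giving 1 is 7.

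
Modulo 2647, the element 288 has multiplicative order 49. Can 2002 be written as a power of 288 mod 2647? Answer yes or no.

yes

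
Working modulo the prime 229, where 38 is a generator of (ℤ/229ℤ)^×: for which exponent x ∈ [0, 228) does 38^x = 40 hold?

Baby-step giant-step with m = ceil(sqrt(228)) = 16.
Baby table (38^j mod 229 for j=0..15):
  0:1  1:38  2:70  3:141  4:91  5:23  6:187  7:7
  8:37  9:32  10:71  11:179  12:161  13:164  14:49  15:30
Giant step factor: 38^(-16) ≡ 183 (mod 229).
Scan 40·183^i mod 229 for i = 0, 1, …:
  i=0: 40   i=1: 221   i=2: 139   i=3: 18
  i=4: 88   i=5: 74   i=6: 31   i=7: 177
  i=8: 102   i=9: 117   i=10: 114   i=11: 23
Match at i=11, j=5: x = 11·16 + 5 = 181.

181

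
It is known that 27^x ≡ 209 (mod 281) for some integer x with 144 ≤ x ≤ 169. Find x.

Compute 27^144 mod 281 = 211, then multiply by 27 repeatedly:
  27^144=211  27^145=77  27^146=112  27^147=214  27^148=158
  27^149=51  27^150=253  27^151=87  27^152=101  27^153=198
  27^154=7  27^155=189  27^156=45  27^157=91  27^158=209
Found 209 at exponent 158.

158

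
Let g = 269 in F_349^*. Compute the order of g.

29

The order of 269 must divide p − 1 = 348 = 2^2 · 3 · 29.
Divisors: 1, 2, 3, 4, 6, 12, 29, 58, 87, 116, 174, 348.
Check each in increasing order: 269^1 ≡ 269;  269^2 ≡ 118;  269^3 ≡ 332;  269^4 ≡ 313;  269^6 ≡ 289;  269^12 ≡ 110;  269^29 ≡ 1.
Smallest exponent giving 1 is 29.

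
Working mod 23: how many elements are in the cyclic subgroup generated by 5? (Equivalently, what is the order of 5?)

22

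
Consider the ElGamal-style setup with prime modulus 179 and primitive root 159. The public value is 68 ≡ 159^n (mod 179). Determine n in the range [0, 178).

Baby-step giant-step with m = ceil(sqrt(178)) = 14.
Baby table (159^j mod 179 for j=0..13):
  0:1  1:159  2:42  3:55  4:153  5:162  6:161  7:2
  8:139  9:84  10:110  11:127  12:145  13:143
Giant step factor: 159^(-14) ≡ 45 (mod 179).
Scan 68·45^i mod 179 for i = 0, 1, …:
  i=0: 68   i=1: 17   i=2: 49   i=3: 57
  i=4: 59   i=5: 149   i=6: 82   i=7: 110
Match at i=7, j=10: n = 7·14 + 10 = 108.

108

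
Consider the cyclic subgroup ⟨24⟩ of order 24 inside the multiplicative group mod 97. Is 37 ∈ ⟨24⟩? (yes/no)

⟨24⟩ has order 24; its elements mod 97 are {1, 4, 6, 9, 16, 22, 24, 33, 35, 36, 43, 47, 50, 54, 61, 62, 64, 73, 75, 81, 88, 91, 93, 96}.
37 is not in this set.

no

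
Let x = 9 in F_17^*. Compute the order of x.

8

The order of 9 must divide p − 1 = 16 = 2^4.
Divisors: 1, 2, 4, 8, 16.
Check each in increasing order: 9^1 ≡ 9;  9^2 ≡ 13;  9^4 ≡ 16;  9^8 ≡ 1.
Smallest exponent giving 1 is 8.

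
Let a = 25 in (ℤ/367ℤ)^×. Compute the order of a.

61

The order of 25 must divide p − 1 = 366 = 2 · 3 · 61.
Divisors: 1, 2, 3, 6, 61, 122, 183, 366.
Check each in increasing order: 25^1 ≡ 25;  25^2 ≡ 258;  25^3 ≡ 211;  25^6 ≡ 114;  25^61 ≡ 1.
Smallest exponent giving 1 is 61.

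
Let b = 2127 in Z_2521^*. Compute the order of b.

252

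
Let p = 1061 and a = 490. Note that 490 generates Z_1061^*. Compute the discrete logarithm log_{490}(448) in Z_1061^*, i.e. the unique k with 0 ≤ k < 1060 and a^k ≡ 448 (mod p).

166

Baby-step giant-step with m = ceil(sqrt(1060)) = 33.
Baby table (490^j mod 1061 for j=0..32):
  0:1  1:490  2:314  3:15  4:984  5:466  6:225  7:967
  8:624  9:192  10:712  11:872  12:758  13:70  14:348  15:760
  16:1050  17:976  18:790  19:896  20:847  21:179  22:708  23:1034
  24:563  25:10  26:656  27:1018  28:150  29:291  30:416  31:128
  32:121
Giant step factor: 490^(-33) ≡ 901 (mod 1061).
Scan 448·901^i mod 1061 for i = 0, 1, …:
  i=0: 448   i=1: 468   i=2: 451   i=3: 1049
  i=4: 859   i=5: 490
Match at i=5, j=1: k = 5·33 + 1 = 166.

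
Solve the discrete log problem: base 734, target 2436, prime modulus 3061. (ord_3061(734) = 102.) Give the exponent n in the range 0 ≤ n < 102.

3

Baby-step giant-step with m = ceil(sqrt(102)) = 11.
Baby table (734^j mod 3061 for j=0..10):
  0:1  1:734  2:20  3:2436  4:400  5:2805  6:1878  7:1002
  8:828  9:1674  10:1255
Giant step factor: 734^(-11) ≡ 2452 (mod 3061).
Scan 2436·2452^i mod 3061 for i = 0, 1, …:
  i=0: 2436
Match at i=0, j=3: n = 0·11 + 3 = 3.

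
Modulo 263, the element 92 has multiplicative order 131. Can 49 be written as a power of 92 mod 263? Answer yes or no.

yes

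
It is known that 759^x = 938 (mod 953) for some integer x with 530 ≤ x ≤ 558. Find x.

Compute 759^530 mod 953 = 272, then multiply by 759 repeatedly:
  759^530=272  759^531=600  759^532=819  759^533=265  759^534=52
  759^535=395  759^536=563  759^537=373  759^538=66  759^539=538
  759^540=458  759^541=730  759^542=377  759^543=243  759^544=508
  759^545=560  759^546=2  759^547=565  759^548=938
Found 938 at exponent 548.

548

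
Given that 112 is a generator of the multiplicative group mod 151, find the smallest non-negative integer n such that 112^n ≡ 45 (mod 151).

92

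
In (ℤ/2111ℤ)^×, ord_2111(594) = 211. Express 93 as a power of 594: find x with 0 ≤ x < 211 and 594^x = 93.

17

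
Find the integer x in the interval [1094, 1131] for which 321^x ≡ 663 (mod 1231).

1130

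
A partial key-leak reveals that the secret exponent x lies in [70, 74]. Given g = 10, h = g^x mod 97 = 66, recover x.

Compute 10^70 mod 97 = 72, then multiply by 10 repeatedly:
  10^70=72  10^71=41  10^72=22  10^73=26  10^74=66
Found 66 at exponent 74.

74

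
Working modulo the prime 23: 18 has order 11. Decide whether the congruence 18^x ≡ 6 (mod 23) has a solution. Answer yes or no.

⟨18⟩ has order 11; its elements mod 23 are {1, 2, 3, 4, 6, 8, 9, 12, 13, 16, 18}.
6 is in this set.

yes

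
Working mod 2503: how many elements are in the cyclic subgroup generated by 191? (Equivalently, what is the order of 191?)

834

The order of 191 must divide p − 1 = 2502 = 2 · 3^2 · 139.
Divisors: 1, 2, 3, 6, 9, 18, 139, 278, 417, 834, 1251, 2502.
Check each in increasing order: 191^1 ≡ 191;  191^2 ≡ 1439;  191^3 ≡ 2022;  191^6 ≡ 1085;  191^9 ≡ 1242;  191^18 ≡ 716;  191^139 ≡ 1227;  191^278 ≡ 1226;  191^417 ≡ 2502;  191^834 ≡ 1.
Smallest exponent giving 1 is 834.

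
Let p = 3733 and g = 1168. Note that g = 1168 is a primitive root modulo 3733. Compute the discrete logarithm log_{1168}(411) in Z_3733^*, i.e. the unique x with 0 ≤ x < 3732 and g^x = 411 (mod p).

1616

Baby-step giant-step with m = ceil(sqrt(3732)) = 62.
Baby table (1168^j mod 3733 for j=0..61):
  0:1  1:1168  2:1679  3:1247  4:626  5:3233  6:2081  7:425
  8:3644  9:572  10:3622  11:1007  12:281  13:3437  14:1441  15:3238
  16:455  17:1354  18:2413  19:3702  20:1122  21:213  22:2406  23:2992
  24:568  25:2683  26:1757  27:2759  28:933  29:3441  30:2380  31:2488
  32:1710  33:125  34:413  35:827  36:2822  37:3590  38:961  39:2548
  40:863  41:74  42:573  43:1057  44:2686  45:1528  46:330  47:941
  48:1586  49:880  50:1265  51:2985  52:3591  53:2129  54:494  55:2110
  56:700  57:73  58:3138  59:3111  60:1439  61:902
Giant step factor: 1168^(-62) ≡ 2802 (mod 3733).
Scan 411·2802^i mod 3733 for i = 0, 1, …:
  i=0: 411   i=1: 1858   i=2: 2314   i=3: 3340
  i=4: 49   i=5: 2910   i=6: 948   i=7: 2133
  i=8: 133   i=9: 3099     …   i=25: 693
  i=26: 626
Match at i=26, j=4: x = 26·62 + 4 = 1616.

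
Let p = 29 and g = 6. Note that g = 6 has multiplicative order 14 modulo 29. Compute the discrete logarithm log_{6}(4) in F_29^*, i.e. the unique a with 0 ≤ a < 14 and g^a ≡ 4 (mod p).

Successive powers of 6 modulo 29:
  6^0=1  6^1=6  6^2=7  6^3=13  6^4=20  6^5=4
So 6^5 ≡ 4 (mod 29), giving a = 5.

5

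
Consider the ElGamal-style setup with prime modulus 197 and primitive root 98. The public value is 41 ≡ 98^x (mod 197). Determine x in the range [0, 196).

Baby-step giant-step with m = ceil(sqrt(196)) = 14.
Baby table (98^j mod 197 for j=0..13):
  0:1  1:98  2:148  3:123  4:37  5:80  6:157  7:20
  8:187  9:5  10:96  11:149  12:24  13:185
Giant step factor: 98^(-14) ≡ 33 (mod 197).
Scan 41·33^i mod 197 for i = 0, 1, …:
  i=0: 41   i=1: 171   i=2: 127   i=3: 54
  i=4: 9   i=5: 100   i=6: 148
Match at i=6, j=2: x = 6·14 + 2 = 86.

86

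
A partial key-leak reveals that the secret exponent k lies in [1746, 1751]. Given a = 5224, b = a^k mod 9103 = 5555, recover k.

Compute 5224^1746 mod 9103 = 8698, then multiply by 5224 repeatedly:
  5224^1746=8698  5224^1747=5279  5224^1748=4509  5224^1749=5555
Found 5555 at exponent 1749.

1749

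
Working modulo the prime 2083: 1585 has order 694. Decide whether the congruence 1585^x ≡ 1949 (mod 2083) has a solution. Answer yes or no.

1949 ∈ ⟨1585⟩ iff 1949^694 ≡ 1 (mod 2083), since |⟨1585⟩| = 694.
1949^694 mod 2083 = 1.
Since 1 = 1, 1949 lies in the subgroup.

yes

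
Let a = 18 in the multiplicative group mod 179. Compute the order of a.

178

The order of 18 must divide p − 1 = 178 = 2 · 89.
Divisors: 1, 2, 89, 178.
Check each in increasing order: 18^1 ≡ 18;  18^2 ≡ 145;  18^89 ≡ 178;  18^178 ≡ 1.
Smallest exponent giving 1 is 178.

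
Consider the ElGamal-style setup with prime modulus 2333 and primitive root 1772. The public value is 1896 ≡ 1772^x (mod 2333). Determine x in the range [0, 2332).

1916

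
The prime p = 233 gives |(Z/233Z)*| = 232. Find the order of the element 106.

232

The order of 106 must divide p − 1 = 232 = 2^3 · 29.
Divisors: 1, 2, 4, 8, 29, 58, 116, 232.
Check each in increasing order: 106^1 ≡ 106;  106^2 ≡ 52;  106^4 ≡ 141;  106^8 ≡ 76;  106^29 ≡ 136;  106^58 ≡ 89;  106^116 ≡ 232;  106^232 ≡ 1.
Smallest exponent giving 1 is 232.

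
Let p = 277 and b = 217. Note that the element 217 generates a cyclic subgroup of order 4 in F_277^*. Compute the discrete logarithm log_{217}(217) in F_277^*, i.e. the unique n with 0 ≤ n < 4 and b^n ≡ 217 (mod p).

1

Successive powers of 217 modulo 277:
  217^0=1  217^1=217
So 217^1 ≡ 217 (mod 277), giving n = 1.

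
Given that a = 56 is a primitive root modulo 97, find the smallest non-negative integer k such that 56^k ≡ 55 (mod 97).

Baby-step giant-step with m = ceil(sqrt(96)) = 10.
Baby table (56^j mod 97 for j=0..9):
  0:1  1:56  2:32  3:46  4:54  5:17  6:79  7:59
  8:6  9:45
Giant step factor: 56^(-10) ≡ 48 (mod 97).
Scan 55·48^i mod 97 for i = 0, 1, …:
  i=0: 55   i=1: 21   i=2: 38   i=3: 78
  i=4: 58   i=5: 68   i=6: 63   i=7: 17
Match at i=7, j=5: k = 7·10 + 5 = 75.

75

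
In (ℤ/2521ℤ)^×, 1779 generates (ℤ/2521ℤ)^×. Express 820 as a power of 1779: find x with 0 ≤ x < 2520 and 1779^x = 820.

804

Baby-step giant-step with m = ceil(sqrt(2520)) = 51.
Baby table (1779^j mod 2521 for j=0..50):
  0:1  1:1779  2:986  3:1999  4:1611  5:2113  6:216  7:1072
  8:1212  9:693  10:78  11:107  12:1278  13:2141  14:2129  15:949
  16:1722  17:423  18:1259  19:1113  20:1042  21:783  22:1365  23:612
  24:2197  25:913  26:703  27:221  28:2404  29:1100  30:604  31:570
  32:588  33:2358  34:2459  35:626  36:1893  37:2112  38:958  39:86
  40:1734  41:1603  42:486  43:2412  44:206  45:929  46:1436  47:871
  48:1615  49:1666  50:1639
Giant step factor: 1779^(-51) ≡ 995 (mod 2521).
Scan 820·995^i mod 2521 for i = 0, 1, …:
  i=0: 820   i=1: 1617   i=2: 517   i=3: 131
  i=4: 1774   i=5: 430   i=6: 1801   i=7: 2085
  i=8: 2313   i=9: 2283     …   i=14: 859
  i=15: 86
Match at i=15, j=39: x = 15·51 + 39 = 804.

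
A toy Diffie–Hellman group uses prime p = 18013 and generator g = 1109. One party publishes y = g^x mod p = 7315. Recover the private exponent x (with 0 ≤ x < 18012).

Baby-step giant-step with m = ceil(sqrt(18012)) = 135.
Baby table (1109^j mod 18013 for j=0..134):
  0:1  1:1109  2:4997  3:11682  4:3991  5:12834  6:2636  7:5218
  8:4589  9:9535  10:684  11:2010  12:13491  13:10729  14:9881  15:6125
  16:1724  17:2538  18:4614  19:1234  20:17531  21:5852  22:5188  23:7345
  24:3729  25:10484  26:8371  27:6744  28:3701  29:15458  30:12559  31:3882
  32:31  33:16366  34:10803  35:1882  36:15643  37:1568  38:9664  39:17654
  40:16168  41:7377  42:3191  43:8271  44:3922  45:8365  46:90  47:9745
  48:17418  49:6626  50:16943  51:2228  52:3071  53:1282  54:16724  55:11539
  56:7521  57:770  58:7319  59:10921  60:6653  61:10860  62:11056  63:12264
  64:961  65:2982  66:10659  67:4303  68:16595  69:12582  70:11376  71:6884
  72:14857  73:12531  74:8856  75:4219  76:13504  77:7133  78:2790  79:13887
  80:17581  81:7263  82:2856  83:15029  84:5136  85:3716  86:14080  87:15462
  88:16995  89:5857  90:10733  91:14317  92:8100  93:12426  94:489  95:1911
  96:11778  97:2377  98:6195  99:7302  100:10081  101:11769  102:10409  103:15261
  104:10242  105:10188  106:4341  107:4698  108:4325  109:4967  110:14438  111:16198
  112:4621  113:8997  114:16484  115:15574  116:15112  117:7118  118:4168  119:10984
  120:4468  121:1437  122:8489  123:11515  124:16931  125:6933  126:15159  127:5202
  128:4858  129:1635  130:11915  131:10206  132:6290  133:4579  134:16458
Giant step factor: 1109^(-135) ≡ 2903 (mod 18013).
Scan 7315·2903^i mod 18013 for i = 0, 1, …:
  i=0: 7315   i=1: 16131   i=2: 12506   i=3: 8723
  i=4: 14604   i=5: 10823   i=6: 4497   i=7: 13379
  i=8: 3209   i=9: 3006     …   i=66: 109
  i=67: 10206
Match at i=67, j=131: x = 67·135 + 131 = 9176.

9176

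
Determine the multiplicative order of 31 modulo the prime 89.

The order of 31 must divide p − 1 = 88 = 2^3 · 11.
Divisors: 1, 2, 4, 8, 11, 22, 44, 88.
Check each in increasing order: 31^1 ≡ 31;  31^2 ≡ 71;  31^4 ≡ 57;  31^8 ≡ 45;  31^11 ≡ 77;  31^22 ≡ 55;  31^44 ≡ 88;  31^88 ≡ 1.
Smallest exponent giving 1 is 88.

88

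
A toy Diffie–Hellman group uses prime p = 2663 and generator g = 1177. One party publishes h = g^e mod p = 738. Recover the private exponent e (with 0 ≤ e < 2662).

2066

Baby-step giant-step with m = ceil(sqrt(2662)) = 52.
Baby table (1177^j mod 2663 for j=0..51):
  0:1  1:1177  2:569  3:1300  4:1538  5:2049  6:1658  7:2150
  8:700  9:1033  10:1513  11:1917  12:748  13:1606  14:2195  15:405
  16:8  17:1427  18:1889  19:2411  20:1652  21:414  22:2612  23:1222
  24:274  25:275  26:1452  27:2021  28:658  29:2196  30:1582  31:577
  32:64  33:764  34:1797  35:647  36:2564  37:649  38:2255  39:1787
  40:2192  41:2200  42:964  43:190  44:2601  45:1590  46:2004  47:1953
  48:512  49:786  50:1061  51:2513
Giant step factor: 1177^(-52) ≡ 965 (mod 2663).
Scan 738·965^i mod 2663 for i = 0, 1, …:
  i=0: 738   i=1: 1149   i=2: 977   i=3: 103
  i=4: 864   i=5: 241   i=6: 884   i=7: 900
  i=8: 362   i=9: 477     …   i=38: 913
  i=39: 2255
Match at i=39, j=38: e = 39·52 + 38 = 2066.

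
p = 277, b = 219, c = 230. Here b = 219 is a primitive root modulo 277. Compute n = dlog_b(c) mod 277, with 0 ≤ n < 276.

Baby-step giant-step with m = ceil(sqrt(276)) = 17.
Baby table (219^j mod 277 for j=0..16):
  0:1  1:219  2:40  3:173  4:215  5:272  6:13  7:77
  8:243  9:33  10:25  11:212  12:169  13:170  14:112  15:152
  16:48
Giant step factor: 219^(-17) ≡ 178 (mod 277).
Scan 230·178^i mod 277 for i = 0, 1, …:
  i=0: 230   i=1: 221   i=2: 4   i=3: 158
  i=4: 147   i=5: 128   i=6: 70   i=7: 272
Match at i=7, j=5: n = 7·17 + 5 = 124.

124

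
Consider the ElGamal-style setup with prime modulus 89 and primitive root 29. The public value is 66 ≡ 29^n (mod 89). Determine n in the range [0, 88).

Baby-step giant-step with m = ceil(sqrt(88)) = 10.
Baby table (29^j mod 89 for j=0..9):
  0:1  1:29  2:40  3:3  4:87  5:31  6:9  7:83
  8:4  9:27
Giant step factor: 29^(-10) ≡ 84 (mod 89).
Scan 66·84^i mod 89 for i = 0, 1, …:
  i=0: 66   i=1: 26   i=2: 48   i=3: 27
Match at i=3, j=9: n = 3·10 + 9 = 39.

39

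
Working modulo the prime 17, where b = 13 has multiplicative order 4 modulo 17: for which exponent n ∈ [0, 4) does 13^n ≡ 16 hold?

2

Successive powers of 13 modulo 17:
  13^0=1  13^1=13  13^2=16
So 13^2 ≡ 16 (mod 17), giving n = 2.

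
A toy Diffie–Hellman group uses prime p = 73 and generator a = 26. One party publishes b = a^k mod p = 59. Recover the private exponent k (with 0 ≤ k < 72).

71

Baby-step giant-step with m = ceil(sqrt(72)) = 9.
Baby table (26^j mod 73 for j=0..8):
  0:1  1:26  2:19  3:56  4:69  5:42  6:70  7:68
  8:16
Giant step factor: 26^(-9) ≡ 63 (mod 73).
Scan 59·63^i mod 73 for i = 0, 1, …:
  i=0: 59   i=1: 67   i=2: 60   i=3: 57
  i=4: 14   i=5: 6   i=6: 13   i=7: 16
Match at i=7, j=8: k = 7·9 + 8 = 71.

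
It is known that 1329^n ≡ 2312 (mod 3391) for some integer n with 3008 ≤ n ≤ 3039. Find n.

Compute 1329^3008 mod 3391 = 2127, then multiply by 1329 repeatedly:
  1329^3008=2127  1329^3009=2080  1329^3010=655  1329^3011=2399  1329^3012=731
  1329^3013=1673  1329^3014=2312
Found 2312 at exponent 3014.

3014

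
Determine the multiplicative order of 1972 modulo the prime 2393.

2392

The order of 1972 must divide p − 1 = 2392 = 2^3 · 13 · 23.
Divisors: 1, 2, 4, 8, 13, 23, 26, 46, 52, 92, 104, 184, 299, 598, 1196, 2392.
Check each in increasing order: 1972^1 ≡ 1972;  1972^2 ≡ 159;  1972^4 ≡ 1351;  1972^8 ≡ 1735;  1972^13 ≡ 476;  1972^23 ≡ 651;  1972^26 ≡ 1634;  1972^46 ≡ 240;  1972^52 ≡ 1761;  1972^92 ≡ 168;  1972^104 ≡ 2186;  1972^184 ≡ 1901;  1972^299 ≡ 2335;  1972^598 ≡ 971;  1972^1196 ≡ 2392;  1972^2392 ≡ 1.
Smallest exponent giving 1 is 2392.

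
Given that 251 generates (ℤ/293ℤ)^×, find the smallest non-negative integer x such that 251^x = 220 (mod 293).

Baby-step giant-step with m = ceil(sqrt(292)) = 18.
Baby table (251^j mod 293 for j=0..17):
  0:1  1:251  2:6  3:41  4:36  5:246  6:216  7:11
  8:124  9:66  10:158  11:103  12:69  13:32  14:121  15:192
  16:140  17:273
Giant step factor: 251^(-18) ≡ 15 (mod 293).
Scan 220·15^i mod 293 for i = 0, 1, …:
  i=0: 220   i=1: 77   i=2: 276   i=3: 38
  i=4: 277   i=5: 53   i=6: 209   i=7: 205
  i=8: 145   i=9: 124
Match at i=9, j=8: x = 9·18 + 8 = 170.

170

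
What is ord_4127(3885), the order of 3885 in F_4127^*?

The order of 3885 must divide p − 1 = 4126 = 2 · 2063.
Divisors: 1, 2, 2063, 4126.
Check each in increasing order: 3885^1 ≡ 3885;  3885^2 ≡ 786;  3885^2063 ≡ 4126;  3885^4126 ≡ 1.
Smallest exponent giving 1 is 4126.

4126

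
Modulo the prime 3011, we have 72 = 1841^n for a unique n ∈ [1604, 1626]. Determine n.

Compute 1841^1604 mod 3011 = 1219, then multiply by 1841 repeatedly:
  1841^1604=1219  1841^1605=984  1841^1606=1933  1841^1607=2662  1841^1608=1845
  1841^1609=237  1841^1610=2733  1841^1611=72
Found 72 at exponent 1611.

1611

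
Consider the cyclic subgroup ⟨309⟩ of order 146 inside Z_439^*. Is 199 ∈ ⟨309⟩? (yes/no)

no

199 ∈ ⟨309⟩ iff 199^146 ≡ 1 (mod 439), since |⟨309⟩| = 146.
199^146 mod 439 = 267.
Since 267 ≠ 1, 199 does not lie in the subgroup.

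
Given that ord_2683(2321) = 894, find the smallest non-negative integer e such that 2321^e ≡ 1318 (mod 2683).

625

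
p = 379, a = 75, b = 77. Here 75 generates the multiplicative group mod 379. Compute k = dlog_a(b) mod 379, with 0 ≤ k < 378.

24

Successive powers of 75 modulo 379:
  75^0=1  75^1=75  75^2=319  75^3=48  75^4=189  75^5=152
  75^6=30  75^7=355  75^8=95  75^9=303  75^10=364  75^11=12
  75^12=142  75^13=38  75^14=197  75^15=373  75^16=308  75^17=360
  75^18=91  75^19=3  75^20=225  75^21=199  75^22=144  75^23=188
  75^24=77
So 75^24 ≡ 77 (mod 379), giving k = 24.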